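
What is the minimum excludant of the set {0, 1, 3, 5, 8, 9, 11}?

2

The values 0, 1 are all present; 2 is the first non-negative integer missing from the set.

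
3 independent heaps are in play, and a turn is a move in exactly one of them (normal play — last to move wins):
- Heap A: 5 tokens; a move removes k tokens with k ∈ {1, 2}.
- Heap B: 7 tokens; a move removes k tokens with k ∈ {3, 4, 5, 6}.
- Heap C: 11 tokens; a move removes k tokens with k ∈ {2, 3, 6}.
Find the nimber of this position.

1

For heap A, compute g(0), g(1), … with moves {1, 2}:
k:     0  1  2  3  4  5
g(k):  0  1  2  0  1  2
So g(5) = 2.
Build the Grundy sequence for heap B with g(k) = mex{g(k−s) : s ∈ {3, 4, 5, 6}, s ≤ k}:
g(0) = mex{} = 0
g(1) = mex{} = 0
g(2) = mex{} = 0
g(3) = mex{0} = 1
g(4) = mex{0} = 1
g(5) = mex{0} = 1
g(6) = mex{0,1} = 2
g(7) = mex{0,1} = 2
So g(7) = 2.
Grundy values for heap C (subtraction set {2, 3, 6}):
g(0) = mex{} = 0
g(1) = mex{} = 0
g(2) = mex{0} = 1
g(3) = mex{0} = 1
g(4) = mex{0,1} = 2
g(5) = mex{1} = 0
g(6) = mex{0,1,2} = 3
g(7) = mex{0,2} = 1
g(8) = mex{0,1,3} = 2
g(9) = mex{1,3} = 0
g(10) = mex{1,2} = 0
g(11) = mex{0,2} = 1
So g(11) = 1.
The value of a disjunctive sum is the nim-sum of the parts.
Combined value = 2 XOR 2 XOR 1 = 1.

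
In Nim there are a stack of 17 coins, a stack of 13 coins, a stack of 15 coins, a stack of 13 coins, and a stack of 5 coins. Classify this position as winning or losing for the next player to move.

Winning position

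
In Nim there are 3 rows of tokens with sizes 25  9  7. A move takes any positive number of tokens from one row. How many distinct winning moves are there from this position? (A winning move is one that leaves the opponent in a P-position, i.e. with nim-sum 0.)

1

Compute the nim-sum pairwise:
25 ⊕ 9 = 16
16 ⊕ 7 = 23
The overall nim-sum is X = 23. A row of size p has a winning move iff p XOR X < p (reduce it to p XOR X).
  25: 25 XOR 23 = 14 < 25 — winning move (to 14).
  9: 9 XOR 23 = 30 ≥ 9 — no move.
  7: 7 XOR 23 = 16 ≥ 7 — no move.
That gives 1 winning move.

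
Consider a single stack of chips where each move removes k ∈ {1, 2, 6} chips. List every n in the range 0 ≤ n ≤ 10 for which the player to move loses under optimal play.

0, 3, 7, 10

Grundy values for subtraction set {1, 2, 6}:
g(0) = mex{} = 0
g(1) = mex{0} = 1
g(2) = mex{0,1} = 2
g(3) = mex{1,2} = 0
g(4) = mex{0,2} = 1
g(5) = mex{0,1} = 2
g(6) = mex{0,1,2} = 3
g(7) = mex{1,2,3} = 0
g(8) = mex{0,2,3} = 1
g(9) = mex{0,1} = 2
g(10) = mex{1,2} = 0
The P-positions (g = 0) in 0..10 are 0, 3, 7, 10.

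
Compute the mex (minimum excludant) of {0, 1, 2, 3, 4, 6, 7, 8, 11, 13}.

The values 0, 1, 2, 3, 4 are all present; 5 is the first non-negative integer missing from the set.

5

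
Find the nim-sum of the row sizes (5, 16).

Bitwise XOR of the heap sizes:
  00101  (5)
  10000  (16)
  -----
  10101  (21)

21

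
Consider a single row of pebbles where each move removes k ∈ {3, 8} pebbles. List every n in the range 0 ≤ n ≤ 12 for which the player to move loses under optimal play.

0, 1, 2, 6, 7, 11, 12

Compute g(0), g(1), … for moves {3, 8}:
g(0) = mex{} = 0
g(1) = mex{} = 0
g(2) = mex{} = 0
g(3) = mex{0} = 1
g(4) = mex{0} = 1
g(5) = mex{0} = 1
g(6) = mex{1} = 0
g(7) = mex{1} = 0
g(8) = mex{0,1} = 2
g(9) = mex{0} = 1
g(10) = mex{0} = 1
g(11) = mex{1,2} = 0
g(12) = mex{1} = 0
The P-positions (g = 0) in 0..12 are 0, 1, 2, 6, 7, 11, 12.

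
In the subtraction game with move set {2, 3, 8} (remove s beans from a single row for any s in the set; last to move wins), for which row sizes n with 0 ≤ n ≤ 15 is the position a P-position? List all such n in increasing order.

0, 1, 5, 6, 10, 11, 15

Grundy values for subtraction set {2, 3, 8}:
k:     0  1  2  3  4  5  6  7  8  9 10 11 12 13 14 15
g(k):  0  0  1  1  2  0  0  1  1  2  0  0  1  1  2  0
The P-positions (g = 0) in 0..15 are 0, 1, 5, 6, 10, 11, 15.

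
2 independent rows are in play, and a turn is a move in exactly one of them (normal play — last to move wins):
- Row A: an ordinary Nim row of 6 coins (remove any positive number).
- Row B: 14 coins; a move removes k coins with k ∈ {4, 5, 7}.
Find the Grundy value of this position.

Row A is a plain Nim row of size 6, so its Grundy value is 6.
Grundy values for row B (subtraction set {4, 5, 7}):
g(0) = mex{} = 0
g(1) = mex{} = 0
g(2) = mex{} = 0
g(3) = mex{} = 0
g(4) = mex{0} = 1
g(5) = mex{0} = 1
g(6) = mex{0} = 1
g(7) = mex{0} = 1
g(8) = mex{0,1} = 2
g(9) = mex{0,1} = 2
g(10) = mex{0,1} = 2
g(11) = mex{1} = 0
g(12) = mex{1,2} = 0
g(13) = mex{1,2} = 0
g(14) = mex{1,2} = 0
So g(14) = 0.
By the Sprague-Grundy theorem, the Grundy value of a sum of independent games is the XOR of the component values.
Combined value = 6 XOR 0 = 6.

6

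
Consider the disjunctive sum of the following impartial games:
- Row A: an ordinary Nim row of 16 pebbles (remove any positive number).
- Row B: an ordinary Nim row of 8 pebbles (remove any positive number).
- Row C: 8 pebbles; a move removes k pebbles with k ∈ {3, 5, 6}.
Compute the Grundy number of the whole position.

26

Row A is a plain Nim row of size 16, so its Grundy value is 16.
Row B is a plain Nim row of size 8, so its Grundy value is 8.
Build the Grundy sequence for row C with g(k) = mex{g(k−s) : s ∈ {3, 5, 6}, s ≤ k}:
k:     0  1  2  3  4  5  6  7  8
g(k):  0  0  0  1  1  1  2  2  2
So g(8) = 2.
The value of a disjunctive sum is the nim-sum of the parts.
Combined value = 16 ⊕ 8 ⊕ 2 = 26.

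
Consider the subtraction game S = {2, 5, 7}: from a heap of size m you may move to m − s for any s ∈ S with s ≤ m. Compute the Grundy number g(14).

Build the Grundy sequence with g(k) = mex{g(k−s) : s ∈ {2, 5, 7}, s ≤ k}:
g(0) = mex{} = 0
g(1) = mex{} = 0
g(2) = mex{0} = 1
g(3) = mex{0} = 1
g(4) = mex{1} = 0
g(5) = mex{0,1} = 2
g(6) = mex{0} = 1
g(7) = mex{0,1,2} = 3
g(8) = mex{0,1} = 2
g(9) = mex{0,1,3} = 2
g(10) = mex{1,2} = 0
g(11) = mex{0,1,2} = 3
g(12) = mex{0,2,3} = 1
g(13) = mex{1,2,3} = 0
g(14) = mex{1,2,3} = 0
So g(14) = 0.

0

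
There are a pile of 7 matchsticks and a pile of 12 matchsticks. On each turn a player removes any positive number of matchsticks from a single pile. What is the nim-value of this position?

Compute the nim-sum pairwise:
7 ^ 12 = 11

11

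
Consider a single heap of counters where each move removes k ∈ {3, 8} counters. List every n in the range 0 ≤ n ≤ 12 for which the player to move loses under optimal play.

0, 1, 2, 6, 7, 11, 12

Build the Grundy sequence with g(k) = mex{g(k−s) : s ∈ {3, 8}, s ≤ k}:
g(0) = mex{} = 0
g(1) = mex{} = 0
g(2) = mex{} = 0
g(3) = mex{0} = 1
g(4) = mex{0} = 1
g(5) = mex{0} = 1
g(6) = mex{1} = 0
g(7) = mex{1} = 0
g(8) = mex{0,1} = 2
g(9) = mex{0} = 1
g(10) = mex{0} = 1
g(11) = mex{1,2} = 0
g(12) = mex{1} = 0
The P-positions (g = 0) in 0..12 are 0, 1, 2, 6, 7, 11, 12.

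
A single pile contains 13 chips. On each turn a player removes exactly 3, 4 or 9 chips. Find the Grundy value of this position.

0

Build the Grundy sequence with g(k) = mex{g(k−s) : s ∈ {3, 4, 9}, s ≤ k}:
g(0) = mex{} = 0
g(1) = mex{} = 0
g(2) = mex{} = 0
g(3) = mex{0} = 1
g(4) = mex{0} = 1
g(5) = mex{0} = 1
g(6) = mex{0,1} = 2
g(7) = mex{1} = 0
g(8) = mex{1} = 0
g(9) = mex{0,1,2} = 3
g(10) = mex{0,2} = 1
g(11) = mex{0} = 1
g(12) = mex{0,1,3} = 2
g(13) = mex{1,3} = 0
So g(13) = 0.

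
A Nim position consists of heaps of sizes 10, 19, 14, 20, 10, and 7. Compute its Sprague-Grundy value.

Bitwise XOR of the heap sizes:
  01010  (10)
  10011  (19)
  01110  (14)
  10100  (20)
  01010  (10)
  00111  (7)
  -----
  01110  (14)

14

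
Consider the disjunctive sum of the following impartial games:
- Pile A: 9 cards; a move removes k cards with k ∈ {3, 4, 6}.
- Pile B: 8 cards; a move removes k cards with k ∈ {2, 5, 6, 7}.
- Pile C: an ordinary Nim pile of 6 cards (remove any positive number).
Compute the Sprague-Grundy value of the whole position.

4

For pile A, compute g(0), g(1), … with moves {3, 4, 6}:
g(0) = mex{} = 0
g(1) = mex{} = 0
g(2) = mex{} = 0
g(3) = mex{0} = 1
g(4) = mex{0} = 1
g(5) = mex{0} = 1
g(6) = mex{0,1} = 2
g(7) = mex{0,1} = 2
g(8) = mex{0,1} = 2
g(9) = mex{1,2} = 0
So g(9) = 0.
For pile B, compute g(0), g(1), … with moves {2, 5, 6, 7}:
k:     0  1  2  3  4  5  6  7  8
g(k):  0  0  1  1  0  2  1  3  2
So g(8) = 2.
Pile C is a plain Nim pile of size 6, so its Grundy value is 6.
By the Sprague-Grundy theorem, the Grundy value of a sum of independent games is the XOR of the component values.
Combined value = 0 ⊕ 2 ⊕ 6 = 4.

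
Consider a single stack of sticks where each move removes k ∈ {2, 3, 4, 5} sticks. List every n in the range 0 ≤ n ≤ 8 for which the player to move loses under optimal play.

0, 1, 7, 8

Compute g(0), g(1), … for moves {2, 3, 4, 5}:
k:     0  1  2  3  4  5  6  7  8
g(k):  0  0  1  1  2  2  3  0  0
The P-positions (g = 0) in 0..8 are 0, 1, 7, 8.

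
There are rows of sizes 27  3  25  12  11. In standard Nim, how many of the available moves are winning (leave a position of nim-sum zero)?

In binary:
  11011  (27)
  00011  (3)
  11001  (25)
  01100  (12)
  01011  (11)
  -----
  00110  (6)
The overall nim-sum is X = 6. A row of size p has a winning move iff p XOR X < p (reduce it to p XOR X).
  27: 27 XOR 6 = 29 ≥ 27 — no move.
  3: 3 XOR 6 = 5 ≥ 3 — no move.
  25: 25 XOR 6 = 31 ≥ 25 — no move.
  12: 12 XOR 6 = 10 < 12 — winning move (to 10).
  11: 11 XOR 6 = 13 ≥ 11 — no move.
That gives 1 winning move.

1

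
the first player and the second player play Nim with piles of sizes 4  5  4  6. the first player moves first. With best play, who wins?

Compute the nim-sum pairwise:
4 XOR 5 = 1
1 XOR 4 = 5
5 XOR 6 = 3
The nim-sum is 3 ≠ 0, so this is an N-position: the player to move can win; the first player has a winning move.

the first player wins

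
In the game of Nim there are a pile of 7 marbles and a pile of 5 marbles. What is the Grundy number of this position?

Nim-sum: 7 ⊕ 5 = 2.

2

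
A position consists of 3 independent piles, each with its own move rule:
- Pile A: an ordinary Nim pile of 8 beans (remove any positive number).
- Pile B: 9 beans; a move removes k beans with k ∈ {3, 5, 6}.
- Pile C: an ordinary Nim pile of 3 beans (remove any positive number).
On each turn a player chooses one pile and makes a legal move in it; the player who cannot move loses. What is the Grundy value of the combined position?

Pile A is a plain Nim pile of size 8, so its Grundy value is 8.
Build the Grundy sequence for pile B with g(k) = mex{g(k−s) : s ∈ {3, 5, 6}, s ≤ k}:
k:     0  1  2  3  4  5  6  7  8  9
g(k):  0  0  0  1  1  1  2  2  2  0
So g(9) = 0.
Pile C is a plain Nim pile of size 3, so its Grundy value is 3.
The value of a disjunctive sum is the nim-sum of the parts.
Combined value = 8 ⊕ 0 ⊕ 3 = 11.

11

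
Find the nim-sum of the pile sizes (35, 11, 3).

Compute the nim-sum pairwise:
35 ⊕ 11 = 40
40 ⊕ 3 = 43

43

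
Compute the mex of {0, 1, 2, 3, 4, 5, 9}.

6

The values 0, 1, 2, 3, 4, 5 are all present; 6 is the first non-negative integer missing from the set.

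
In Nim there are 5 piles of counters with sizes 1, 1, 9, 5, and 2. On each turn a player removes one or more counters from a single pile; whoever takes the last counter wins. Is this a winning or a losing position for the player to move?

Winning position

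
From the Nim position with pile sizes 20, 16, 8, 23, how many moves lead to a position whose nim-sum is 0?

3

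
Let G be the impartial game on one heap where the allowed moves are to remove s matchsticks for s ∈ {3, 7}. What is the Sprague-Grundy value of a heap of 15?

Compute g(0), g(1), … for moves {3, 7}:
k:     0  1  2  3  4  5  6  7  8  9 10 11 12 13 14 15
g(k):  0  0  0  1  1  1  0  2  2  1  0  0  0  1  1  1
So g(15) = 1.

1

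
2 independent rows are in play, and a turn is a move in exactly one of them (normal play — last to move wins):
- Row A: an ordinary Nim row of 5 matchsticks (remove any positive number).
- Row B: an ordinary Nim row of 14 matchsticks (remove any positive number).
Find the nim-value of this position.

11

Row A is a plain Nim row of size 5, so its Grundy value is 5.
Row B is a plain Nim row of size 14, so its Grundy value is 14.
By the Sprague-Grundy theorem, the Grundy value of a sum of independent games is the XOR of the component values.
Combined value = 5 ⊕ 14 = 11.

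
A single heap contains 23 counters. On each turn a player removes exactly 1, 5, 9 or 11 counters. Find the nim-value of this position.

Grundy values for subtraction set {1, 5, 9, 11}:
k:     0  1  2  3  4  5  6  7  8  9 10 11 12 13 14 15 16 17 18 19 20 21 22 23
g(k):  0  1  0  1  0  1  0  1  0  1  0  1  0  1  0  1  0  1  0  1  0  1  0  1
So g(23) = 1.

1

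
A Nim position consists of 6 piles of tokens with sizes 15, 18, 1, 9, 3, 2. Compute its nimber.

Nim-sum: 15 XOR 18 XOR 1 XOR 9 XOR 3 XOR 2 = 20.

20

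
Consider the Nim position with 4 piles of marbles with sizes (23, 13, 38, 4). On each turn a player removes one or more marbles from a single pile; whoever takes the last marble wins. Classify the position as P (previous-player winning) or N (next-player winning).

Compute the nim-sum pairwise:
23 ^ 13 = 26
26 ^ 38 = 60
60 ^ 4 = 56
The nim-sum is 56 ≠ 0, so this is an N-position: the player to move can win.

N-position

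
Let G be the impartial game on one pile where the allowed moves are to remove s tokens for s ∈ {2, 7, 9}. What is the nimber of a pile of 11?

3

Grundy values for subtraction set {2, 7, 9}:
g(0) = mex{} = 0
g(1) = mex{} = 0
g(2) = mex{0} = 1
g(3) = mex{0} = 1
g(4) = mex{1} = 0
g(5) = mex{1} = 0
g(6) = mex{0} = 1
g(7) = mex{0} = 1
g(8) = mex{0,1} = 2
g(9) = mex{0,1} = 2
g(10) = mex{0,1,2} = 3
g(11) = mex{0,1,2} = 3
So g(11) = 3.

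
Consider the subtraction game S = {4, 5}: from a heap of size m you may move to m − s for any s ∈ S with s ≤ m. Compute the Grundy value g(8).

2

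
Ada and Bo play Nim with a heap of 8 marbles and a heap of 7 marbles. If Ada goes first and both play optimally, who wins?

In binary:
  1000  (8)
  0111  (7)
  ----
  1111  (15)
The nim-sum is 15 ≠ 0, so this is an N-position: the player to move can win; Ada has a winning move.

Ada wins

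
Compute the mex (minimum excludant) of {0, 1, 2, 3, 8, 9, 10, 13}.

The values 0, 1, 2, 3 are all present; 4 is the first non-negative integer missing from the set.

4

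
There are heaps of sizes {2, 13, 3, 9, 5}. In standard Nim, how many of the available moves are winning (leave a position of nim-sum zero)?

Compute the nim-sum pairwise:
2 ⊕ 13 = 15
15 ⊕ 3 = 12
12 ⊕ 9 = 5
5 ⊕ 5 = 0
The nim-sum is already 0, so every move leaves a nonzero nim-sum — there are no winning moves.

0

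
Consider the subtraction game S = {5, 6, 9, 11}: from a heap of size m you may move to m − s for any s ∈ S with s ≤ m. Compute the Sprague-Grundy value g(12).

2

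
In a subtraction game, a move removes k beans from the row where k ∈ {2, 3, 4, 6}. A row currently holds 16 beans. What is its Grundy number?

0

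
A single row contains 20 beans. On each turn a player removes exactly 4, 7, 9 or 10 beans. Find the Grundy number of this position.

Compute g(0), g(1), … for moves {4, 7, 9, 10}:
k:     0  1  2  3  4  5  6  7  8  9 10 11 12 13 14 15 16 17 18 19 20
g(k):  0  0  0  0  1  1  1  1  2  2  2  2  3  3  0  0  0  0  1  1  1
So g(20) = 1.

1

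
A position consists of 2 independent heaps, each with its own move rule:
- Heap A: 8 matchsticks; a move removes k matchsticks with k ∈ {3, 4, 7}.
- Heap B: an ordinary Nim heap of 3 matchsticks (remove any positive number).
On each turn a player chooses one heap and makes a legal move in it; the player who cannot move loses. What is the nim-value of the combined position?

1

For heap A, compute g(0), g(1), … with moves {3, 4, 7}:
k:     0  1  2  3  4  5  6  7  8
g(k):  0  0  0  1  1  1  2  2  2
So g(8) = 2.
Heap B is a plain Nim heap of size 3, so its Grundy value is 3.
The value of a disjunctive sum is the nim-sum of the parts.
Combined value = 2 ⊕ 3 = 1.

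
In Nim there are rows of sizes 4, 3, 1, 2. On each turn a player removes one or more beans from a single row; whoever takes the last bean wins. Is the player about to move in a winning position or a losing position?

Winning position

Write each in binary and XOR column by column:
  100  (4)
  011  (3)
  001  (1)
  010  (2)
  ---
  100  (4)
The nim-sum is 4 ≠ 0, so this is an N-position: the player to move can win.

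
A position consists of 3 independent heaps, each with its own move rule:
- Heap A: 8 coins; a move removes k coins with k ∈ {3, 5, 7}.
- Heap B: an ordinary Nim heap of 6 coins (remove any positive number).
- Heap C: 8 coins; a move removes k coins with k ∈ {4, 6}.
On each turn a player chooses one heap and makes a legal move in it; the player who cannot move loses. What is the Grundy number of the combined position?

Build the Grundy sequence for heap A with g(k) = mex{g(k−s) : s ∈ {3, 5, 7}, s ≤ k}:
k:     0  1  2  3  4  5  6  7  8
g(k):  0  0  0  1  1  1  2  2  2
So g(8) = 2.
Heap B is a plain Nim heap of size 6, so its Grundy value is 6.
Grundy values for heap C (subtraction set {4, 6}):
k:     0  1  2  3  4  5  6  7  8
g(k):  0  0  0  0  1  1  1  1  2
So g(8) = 2.
By the Sprague-Grundy theorem, the Grundy value of a sum of independent games is the XOR of the component values.
Combined value = 2 ⊕ 6 ⊕ 2 = 6.

6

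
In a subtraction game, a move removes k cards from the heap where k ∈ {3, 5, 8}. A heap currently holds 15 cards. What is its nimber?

Build the Grundy sequence with g(k) = mex{g(k−s) : s ∈ {3, 5, 8}, s ≤ k}:
k:     0  1  2  3  4  5  6  7  8  9 10 11 12 13 14 15
g(k):  0  0  0  1  1  1  2  2  2  3  3  0  0  0  1  1
So g(15) = 1.

1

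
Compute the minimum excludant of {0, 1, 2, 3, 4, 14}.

5

The values 0, 1, 2, 3, 4 are all present; 5 is the first non-negative integer missing from the set.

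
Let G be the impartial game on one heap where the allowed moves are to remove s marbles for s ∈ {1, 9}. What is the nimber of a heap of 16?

Build the Grundy sequence with g(k) = mex{g(k−s) : s ∈ {1, 9}, s ≤ k}:
k:     0  1  2  3  4  5  6  7  8  9 10 11 12 13 14 15 16
g(k):  0  1  0  1  0  1  0  1  0  1  0  1  0  1  0  1  0
So g(16) = 0.

0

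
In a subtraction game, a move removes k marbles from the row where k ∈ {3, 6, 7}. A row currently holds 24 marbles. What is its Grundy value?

1

Compute g(0), g(1), … for moves {3, 6, 7}:
k:     0  1  2  3  4  5  6  7  8  9 10 11 12 13 14 15 16 17 18 19 20 21 22 23 24
g(k):  0  0  0  1  1  1  2  2  2  3  0  0  0  1  1  1  2  2  2  3  0  0  0  1  1
So g(24) = 1.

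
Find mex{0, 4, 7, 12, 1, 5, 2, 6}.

3

The values 0, 1, 2 are all present; 3 is the first non-negative integer missing from the set.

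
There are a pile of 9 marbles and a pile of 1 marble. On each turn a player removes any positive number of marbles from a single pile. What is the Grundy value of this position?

8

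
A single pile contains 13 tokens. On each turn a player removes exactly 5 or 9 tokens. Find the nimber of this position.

2

Build the Grundy sequence with g(k) = mex{g(k−s) : s ∈ {5, 9}, s ≤ k}:
k:     0  1  2  3  4  5  6  7  8  9 10 11 12 13
g(k):  0  0  0  0  0  1  1  1  1  1  2  2  2  2
So g(13) = 2.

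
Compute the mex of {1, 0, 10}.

The values 0, 1 are all present; 2 is the first non-negative integer missing from the set.

2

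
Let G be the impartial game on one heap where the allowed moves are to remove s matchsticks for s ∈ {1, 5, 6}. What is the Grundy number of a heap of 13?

0

Compute g(0), g(1), … for moves {1, 5, 6}:
k:     0  1  2  3  4  5  6  7  8  9 10 11 12 13
g(k):  0  1  0  1  0  1  2  3  2  3  2  0  1  0
So g(13) = 0.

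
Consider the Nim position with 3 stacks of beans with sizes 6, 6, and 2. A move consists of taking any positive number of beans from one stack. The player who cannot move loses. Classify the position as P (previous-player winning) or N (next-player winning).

N-position

Nim-sum: 6 ⊕ 6 ⊕ 2 = 2.
The nim-sum is 2 ≠ 0, so this is an N-position: the player to move can win.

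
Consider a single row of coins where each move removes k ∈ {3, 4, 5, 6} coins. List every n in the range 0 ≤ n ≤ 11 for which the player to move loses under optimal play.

0, 1, 2, 9, 10, 11

Build the Grundy sequence with g(k) = mex{g(k−s) : s ∈ {3, 4, 5, 6}, s ≤ k}:
g(0) = mex{} = 0
g(1) = mex{} = 0
g(2) = mex{} = 0
g(3) = mex{0} = 1
g(4) = mex{0} = 1
g(5) = mex{0} = 1
g(6) = mex{0,1} = 2
g(7) = mex{0,1} = 2
g(8) = mex{0,1} = 2
g(9) = mex{1,2} = 0
g(10) = mex{1,2} = 0
g(11) = mex{1,2} = 0
The P-positions (g = 0) in 0..11 are 0, 1, 2, 9, 10, 11.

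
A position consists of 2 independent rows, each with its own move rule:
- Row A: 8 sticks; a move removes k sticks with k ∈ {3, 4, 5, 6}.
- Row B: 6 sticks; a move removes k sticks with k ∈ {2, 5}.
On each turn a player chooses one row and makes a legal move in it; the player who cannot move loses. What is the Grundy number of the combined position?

3

For row A, compute g(0), g(1), … with moves {3, 4, 5, 6}:
g(0) = mex{} = 0
g(1) = mex{} = 0
g(2) = mex{} = 0
g(3) = mex{0} = 1
g(4) = mex{0} = 1
g(5) = mex{0} = 1
g(6) = mex{0,1} = 2
g(7) = mex{0,1} = 2
g(8) = mex{0,1} = 2
So g(8) = 2.
For row B, compute g(0), g(1), … with moves {2, 5}:
k:     0  1  2  3  4  5  6
g(k):  0  0  1  1  0  2  1
So g(6) = 1.
The value of a disjunctive sum is the nim-sum of the parts.
Combined value = 2 ⊕ 1 = 3.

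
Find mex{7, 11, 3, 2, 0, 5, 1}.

4

The values 0, 1, 2, 3 are all present; 4 is the first non-negative integer missing from the set.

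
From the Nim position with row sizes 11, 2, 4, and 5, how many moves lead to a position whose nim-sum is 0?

1

Compute the nim-sum pairwise:
11 ⊕ 2 = 9
9 ⊕ 4 = 13
13 ⊕ 5 = 8
The overall nim-sum is X = 8. A row of size p has a winning move iff p XOR X < p (reduce it to p XOR X).
  11: 11 XOR 8 = 3 < 11 — winning move (to 3).
  2: 2 XOR 8 = 10 ≥ 2 — no move.
  4: 4 XOR 8 = 12 ≥ 4 — no move.
  5: 5 XOR 8 = 13 ≥ 5 — no move.
That gives 1 winning move.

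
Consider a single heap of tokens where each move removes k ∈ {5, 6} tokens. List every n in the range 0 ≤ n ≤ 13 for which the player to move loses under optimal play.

0, 1, 2, 3, 4, 11, 12, 13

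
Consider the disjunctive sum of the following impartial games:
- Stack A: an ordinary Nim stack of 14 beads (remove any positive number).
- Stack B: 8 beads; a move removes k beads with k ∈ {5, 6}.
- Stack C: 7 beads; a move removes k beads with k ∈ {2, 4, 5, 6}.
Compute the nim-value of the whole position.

Stack A is a plain Nim stack of size 14, so its Grundy value is 14.
For stack B, compute g(0), g(1), … with moves {5, 6}:
k:     0  1  2  3  4  5  6  7  8
g(k):  0  0  0  0  0  1  1  1  1
So g(8) = 1.
Build the Grundy sequence for stack C with g(k) = mex{g(k−s) : s ∈ {2, 4, 5, 6}, s ≤ k}:
k:     0  1  2  3  4  5  6  7
g(k):  0  0  1  1  2  2  3  3
So g(7) = 3.
The value of a disjunctive sum is the nim-sum of the parts.
Combined value = 14 XOR 1 XOR 3 = 12.

12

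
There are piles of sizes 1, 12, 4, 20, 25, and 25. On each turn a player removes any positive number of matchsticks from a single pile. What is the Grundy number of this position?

Compute the nim-sum pairwise:
1 ⊕ 12 = 13
13 ⊕ 4 = 9
9 ⊕ 20 = 29
29 ⊕ 25 = 4
4 ⊕ 25 = 29

29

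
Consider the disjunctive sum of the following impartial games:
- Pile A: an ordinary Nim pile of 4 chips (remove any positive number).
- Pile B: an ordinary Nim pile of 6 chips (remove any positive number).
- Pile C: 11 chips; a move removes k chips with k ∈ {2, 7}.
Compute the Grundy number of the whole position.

Pile A is a plain Nim pile of size 4, so its Grundy value is 4.
Pile B is a plain Nim pile of size 6, so its Grundy value is 6.
Grundy values for pile C (subtraction set {2, 7}):
g(0) = mex{} = 0
g(1) = mex{} = 0
g(2) = mex{0} = 1
g(3) = mex{0} = 1
g(4) = mex{1} = 0
g(5) = mex{1} = 0
g(6) = mex{0} = 1
g(7) = mex{0} = 1
g(8) = mex{0,1} = 2
g(9) = mex{1} = 0
g(10) = mex{1,2} = 0
g(11) = mex{0} = 1
So g(11) = 1.
The value of a disjunctive sum is the nim-sum of the parts.
Combined value = 4 XOR 6 XOR 1 = 3.

3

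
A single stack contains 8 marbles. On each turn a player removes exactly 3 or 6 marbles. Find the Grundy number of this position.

Build the Grundy sequence with g(k) = mex{g(k−s) : s ∈ {3, 6}, s ≤ k}:
g(0) = mex{} = 0
g(1) = mex{} = 0
g(2) = mex{} = 0
g(3) = mex{0} = 1
g(4) = mex{0} = 1
g(5) = mex{0} = 1
g(6) = mex{0,1} = 2
g(7) = mex{0,1} = 2
g(8) = mex{0,1} = 2
So g(8) = 2.

2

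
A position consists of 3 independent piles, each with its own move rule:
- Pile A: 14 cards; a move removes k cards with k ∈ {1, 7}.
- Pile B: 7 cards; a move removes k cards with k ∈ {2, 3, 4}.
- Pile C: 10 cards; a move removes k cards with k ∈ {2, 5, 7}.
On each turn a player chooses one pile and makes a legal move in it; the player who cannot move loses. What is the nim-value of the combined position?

Grundy values for pile A (subtraction set {1, 7}):
k:     0  1  2  3  4  5  6  7  8  9 10 11 12 13 14
g(k):  0  1  0  1  0  1  0  1  0  1  0  1  0  1  0
So g(14) = 0.
Grundy values for pile B (subtraction set {2, 3, 4}):
k:     0  1  2  3  4  5  6  7
g(k):  0  0  1  1  2  2  0  0
So g(7) = 0.
Grundy values for pile C (subtraction set {2, 5, 7}):
g(0) = mex{} = 0
g(1) = mex{} = 0
g(2) = mex{0} = 1
g(3) = mex{0} = 1
g(4) = mex{1} = 0
g(5) = mex{0,1} = 2
g(6) = mex{0} = 1
g(7) = mex{0,1,2} = 3
g(8) = mex{0,1} = 2
g(9) = mex{0,1,3} = 2
g(10) = mex{1,2} = 0
So g(10) = 0.
The value of a disjunctive sum is the nim-sum of the parts.
Combined value = 0 ⊕ 0 ⊕ 0 = 0.

0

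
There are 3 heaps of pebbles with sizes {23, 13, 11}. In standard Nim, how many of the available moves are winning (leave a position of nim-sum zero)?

1

Compute the nim-sum pairwise:
23 ^ 13 = 26
26 ^ 11 = 17
The overall nim-sum is X = 17. A heap of size p has a winning move iff p XOR X < p (reduce it to p XOR X).
  23: 23 XOR 17 = 6 < 23 — winning move (to 6).
  13: 13 XOR 17 = 28 ≥ 13 — no move.
  11: 11 XOR 17 = 26 ≥ 11 — no move.
That gives 1 winning move.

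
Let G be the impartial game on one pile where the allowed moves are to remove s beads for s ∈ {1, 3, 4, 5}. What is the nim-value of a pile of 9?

1

Compute g(0), g(1), … for moves {1, 3, 4, 5}:
k:     0  1  2  3  4  5  6  7  8  9
g(k):  0  1  0  1  2  3  2  3  0  1
So g(9) = 1.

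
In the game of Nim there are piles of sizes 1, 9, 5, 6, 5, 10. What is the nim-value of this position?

4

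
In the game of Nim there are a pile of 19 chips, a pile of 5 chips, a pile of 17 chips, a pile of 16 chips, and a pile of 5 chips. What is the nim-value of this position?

18

Bitwise XOR of the heap sizes:
  10011  (19)
  00101  (5)
  10001  (17)
  10000  (16)
  00101  (5)
  -----
  10010  (18)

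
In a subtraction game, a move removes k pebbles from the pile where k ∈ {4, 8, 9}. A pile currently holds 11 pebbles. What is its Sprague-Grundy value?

2

Compute g(0), g(1), … for moves {4, 8, 9}:
k:     0  1  2  3  4  5  6  7  8  9 10 11
g(k):  0  0  0  0  1  1  1  1  2  2  2  2
So g(11) = 2.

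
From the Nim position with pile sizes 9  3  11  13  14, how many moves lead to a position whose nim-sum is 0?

3

Compute the nim-sum pairwise:
9 ⊕ 3 = 10
10 ⊕ 11 = 1
1 ⊕ 13 = 12
12 ⊕ 14 = 2
The overall nim-sum is X = 2. A pile of size p has a winning move iff p XOR X < p (reduce it to p XOR X).
  9: 9 XOR 2 = 11 ≥ 9 — no move.
  3: 3 XOR 2 = 1 < 3 — winning move (to 1).
  11: 11 XOR 2 = 9 < 11 — winning move (to 9).
  13: 13 XOR 2 = 15 ≥ 13 — no move.
  14: 14 XOR 2 = 12 < 14 — winning move (to 12).
That gives 3 winning moves.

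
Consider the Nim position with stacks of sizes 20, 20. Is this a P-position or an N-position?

P-position

Compute the nim-sum pairwise:
20 ⊕ 20 = 0
The nim-sum is 0, so this is a P-position: the player to move is in a losing position under optimal play.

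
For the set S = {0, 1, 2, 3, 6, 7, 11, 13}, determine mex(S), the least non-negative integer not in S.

The values 0, 1, 2, 3 are all present; 4 is the first non-negative integer missing from the set.

4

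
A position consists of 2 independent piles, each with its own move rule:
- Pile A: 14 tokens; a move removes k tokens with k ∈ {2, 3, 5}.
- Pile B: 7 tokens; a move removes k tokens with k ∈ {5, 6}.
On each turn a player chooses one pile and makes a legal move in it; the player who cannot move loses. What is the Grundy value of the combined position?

Build the Grundy sequence for pile A with g(k) = mex{g(k−s) : s ∈ {2, 3, 5}, s ≤ k}:
g(0) = mex{} = 0
g(1) = mex{} = 0
g(2) = mex{0} = 1
g(3) = mex{0} = 1
g(4) = mex{0,1} = 2
g(5) = mex{0,1} = 2
g(6) = mex{0,1,2} = 3
g(7) = mex{1,2} = 0
g(8) = mex{1,2,3} = 0
g(9) = mex{0,2,3} = 1
g(10) = mex{0,2} = 1
g(11) = mex{0,1,3} = 2
g(12) = mex{0,1} = 2
g(13) = mex{0,1,2} = 3
g(14) = mex{1,2} = 0
So g(14) = 0.
Build the Grundy sequence for pile B with g(k) = mex{g(k−s) : s ∈ {5, 6}, s ≤ k}:
k:     0  1  2  3  4  5  6  7
g(k):  0  0  0  0  0  1  1  1
So g(7) = 1.
The value of a disjunctive sum is the nim-sum of the parts.
Combined value = 0 XOR 1 = 1.

1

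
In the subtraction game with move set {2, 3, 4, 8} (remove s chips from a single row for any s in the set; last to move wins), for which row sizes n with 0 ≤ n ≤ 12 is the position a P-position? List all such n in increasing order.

0, 1, 6, 7, 12

Compute g(0), g(1), … for moves {2, 3, 4, 8}:
k:     0  1  2  3  4  5  6  7  8  9 10 11 12
g(k):  0  0  1  1  2  2  0  0  1  1  2  2  0
The P-positions (g = 0) in 0..12 are 0, 1, 6, 7, 12.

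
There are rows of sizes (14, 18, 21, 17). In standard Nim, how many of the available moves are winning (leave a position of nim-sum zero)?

Write each in binary and XOR column by column:
  01110  (14)
  10010  (18)
  10101  (21)
  10001  (17)
  -----
  11000  (24)
The overall nim-sum is X = 24. A row of size p has a winning move iff p XOR X < p (reduce it to p XOR X).
  14: 14 XOR 24 = 22 ≥ 14 — no move.
  18: 18 XOR 24 = 10 < 18 — winning move (to 10).
  21: 21 XOR 24 = 13 < 21 — winning move (to 13).
  17: 17 XOR 24 = 9 < 17 — winning move (to 9).
That gives 3 winning moves.

3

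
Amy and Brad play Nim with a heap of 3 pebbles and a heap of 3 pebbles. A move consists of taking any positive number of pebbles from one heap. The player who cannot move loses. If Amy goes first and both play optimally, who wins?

Brad wins

Nim-sum: 3 XOR 3 = 0.
The nim-sum is 0, so this is a P-position: the player to move is in a losing position under optimal play; Amy is about to move from it and so loses — Brad wins.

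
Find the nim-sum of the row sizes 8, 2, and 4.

Nim-sum: 8 ^ 2 ^ 4 = 14.

14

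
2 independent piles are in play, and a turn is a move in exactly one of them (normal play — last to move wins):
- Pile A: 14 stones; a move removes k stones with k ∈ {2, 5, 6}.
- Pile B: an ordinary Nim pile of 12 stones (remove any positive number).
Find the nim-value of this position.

For pile A, compute g(0), g(1), … with moves {2, 5, 6}:
g(0) = mex{} = 0
g(1) = mex{} = 0
g(2) = mex{0} = 1
g(3) = mex{0} = 1
g(4) = mex{1} = 0
g(5) = mex{0,1} = 2
g(6) = mex{0} = 1
g(7) = mex{0,1,2} = 3
g(8) = mex{1} = 0
g(9) = mex{0,1,3} = 2
g(10) = mex{0,2} = 1
g(11) = mex{1,2} = 0
g(12) = mex{1,3} = 0
g(13) = mex{0,3} = 1
g(14) = mex{0,2} = 1
So g(14) = 1.
Pile B is a plain Nim pile of size 12, so its Grundy value is 12.
By the Sprague-Grundy theorem, the Grundy value of a sum of independent games is the XOR of the component values.
Combined value = 1 XOR 12 = 13.

13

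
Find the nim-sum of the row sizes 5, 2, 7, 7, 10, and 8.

5

Nim-sum: 5 XOR 2 XOR 7 XOR 7 XOR 10 XOR 8 = 5.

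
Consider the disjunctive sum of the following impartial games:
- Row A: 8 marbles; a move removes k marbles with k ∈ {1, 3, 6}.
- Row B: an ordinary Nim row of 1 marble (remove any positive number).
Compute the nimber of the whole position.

3

Grundy values for row A (subtraction set {1, 3, 6}):
g(0) = mex{} = 0
g(1) = mex{0} = 1
g(2) = mex{1} = 0
g(3) = mex{0} = 1
g(4) = mex{1} = 0
g(5) = mex{0} = 1
g(6) = mex{0,1} = 2
g(7) = mex{0,1,2} = 3
g(8) = mex{0,1,3} = 2
So g(8) = 2.
Row B is a plain Nim row of size 1, so its Grundy value is 1.
The value of a disjunctive sum is the nim-sum of the parts.
Combined value = 2 ⊕ 1 = 3.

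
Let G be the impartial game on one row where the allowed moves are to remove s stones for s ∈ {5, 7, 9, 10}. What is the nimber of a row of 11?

Build the Grundy sequence with g(k) = mex{g(k−s) : s ∈ {5, 7, 9, 10}, s ≤ k}:
k:     0  1  2  3  4  5  6  7  8  9 10 11
g(k):  0  0  0  0  0  1  1  1  1  1  2  2
So g(11) = 2.

2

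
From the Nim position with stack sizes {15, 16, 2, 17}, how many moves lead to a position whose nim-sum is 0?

1

In binary:
  01111  (15)
  10000  (16)
  00010  (2)
  10001  (17)
  -----
  01100  (12)
The overall nim-sum is X = 12. A stack of size p has a winning move iff p XOR X < p (reduce it to p XOR X).
  15: 15 XOR 12 = 3 < 15 — winning move (to 3).
  16: 16 XOR 12 = 28 ≥ 16 — no move.
  2: 2 XOR 12 = 14 ≥ 2 — no move.
  17: 17 XOR 12 = 29 ≥ 17 — no move.
That gives 1 winning move.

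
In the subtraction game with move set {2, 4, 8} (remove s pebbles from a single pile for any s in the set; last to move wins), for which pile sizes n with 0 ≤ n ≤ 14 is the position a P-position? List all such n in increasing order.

0, 1, 6, 7, 12, 13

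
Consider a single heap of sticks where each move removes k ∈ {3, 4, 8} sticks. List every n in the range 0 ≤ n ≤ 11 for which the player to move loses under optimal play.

Grundy values for subtraction set {3, 4, 8}:
g(0) = mex{} = 0
g(1) = mex{} = 0
g(2) = mex{} = 0
g(3) = mex{0} = 1
g(4) = mex{0} = 1
g(5) = mex{0} = 1
g(6) = mex{0,1} = 2
g(7) = mex{1} = 0
g(8) = mex{0,1} = 2
g(9) = mex{0,1,2} = 3
g(10) = mex{0,2} = 1
g(11) = mex{0,1,2} = 3
The P-positions (g = 0) in 0..11 are 0, 1, 2, 7.

0, 1, 2, 7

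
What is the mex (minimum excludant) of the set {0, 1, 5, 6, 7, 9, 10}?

2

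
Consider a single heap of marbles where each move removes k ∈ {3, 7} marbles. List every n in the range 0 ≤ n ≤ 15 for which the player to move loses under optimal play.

0, 1, 2, 6, 10, 11, 12

Build the Grundy sequence with g(k) = mex{g(k−s) : s ∈ {3, 7}, s ≤ k}:
k:     0  1  2  3  4  5  6  7  8  9 10 11 12 13 14 15
g(k):  0  0  0  1  1  1  0  2  2  1  0  0  0  1  1  1
The P-positions (g = 0) in 0..15 are 0, 1, 2, 6, 10, 11, 12.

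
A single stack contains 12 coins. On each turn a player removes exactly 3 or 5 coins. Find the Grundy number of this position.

Compute g(0), g(1), … for moves {3, 5}:
k:     0  1  2  3  4  5  6  7  8  9 10 11 12
g(k):  0  0  0  1  1  1  2  2  0  0  0  1  1
So g(12) = 1.

1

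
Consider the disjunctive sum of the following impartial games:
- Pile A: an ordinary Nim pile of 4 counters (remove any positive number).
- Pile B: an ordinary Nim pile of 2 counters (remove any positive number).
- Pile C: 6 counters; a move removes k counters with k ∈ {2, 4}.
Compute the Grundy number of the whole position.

Pile A is a plain Nim pile of size 4, so its Grundy value is 4.
Pile B is a plain Nim pile of size 2, so its Grundy value is 2.
For pile C, compute g(0), g(1), … with moves {2, 4}:
k:     0  1  2  3  4  5  6
g(k):  0  0  1  1  2  2  0
So g(6) = 0.
The value of a disjunctive sum is the nim-sum of the parts.
Combined value = 4 XOR 2 XOR 0 = 6.

6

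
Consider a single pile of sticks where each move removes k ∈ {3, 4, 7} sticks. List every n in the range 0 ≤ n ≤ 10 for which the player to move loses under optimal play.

0, 1, 2, 10

Compute g(0), g(1), … for moves {3, 4, 7}:
g(0) = mex{} = 0
g(1) = mex{} = 0
g(2) = mex{} = 0
g(3) = mex{0} = 1
g(4) = mex{0} = 1
g(5) = mex{0} = 1
g(6) = mex{0,1} = 2
g(7) = mex{0,1} = 2
g(8) = mex{0,1} = 2
g(9) = mex{0,1,2} = 3
g(10) = mex{1,2} = 0
The P-positions (g = 0) in 0..10 are 0, 1, 2, 10.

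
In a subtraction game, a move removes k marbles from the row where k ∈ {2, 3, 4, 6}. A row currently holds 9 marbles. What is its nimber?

0

Build the Grundy sequence with g(k) = mex{g(k−s) : s ∈ {2, 3, 4, 6}, s ≤ k}:
g(0) = mex{} = 0
g(1) = mex{} = 0
g(2) = mex{0} = 1
g(3) = mex{0} = 1
g(4) = mex{0,1} = 2
g(5) = mex{0,1} = 2
g(6) = mex{0,1,2} = 3
g(7) = mex{0,1,2} = 3
g(8) = mex{1,2,3} = 0
g(9) = mex{1,2,3} = 0
So g(9) = 0.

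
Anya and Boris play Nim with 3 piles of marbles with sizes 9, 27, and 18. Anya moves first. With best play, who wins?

Compute the nim-sum pairwise:
9 ⊕ 27 = 18
18 ⊕ 18 = 0
The nim-sum is 0, so this is a P-position: the player to move is in a losing position under optimal play; Anya is about to move from it and so loses — Boris wins.

Boris wins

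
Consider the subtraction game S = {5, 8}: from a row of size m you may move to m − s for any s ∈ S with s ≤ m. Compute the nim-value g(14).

Build the Grundy sequence with g(k) = mex{g(k−s) : s ∈ {5, 8}, s ≤ k}:
g(0) = mex{} = 0
g(1) = mex{} = 0
g(2) = mex{} = 0
g(3) = mex{} = 0
g(4) = mex{} = 0
g(5) = mex{0} = 1
g(6) = mex{0} = 1
g(7) = mex{0} = 1
g(8) = mex{0} = 1
g(9) = mex{0} = 1
g(10) = mex{0,1} = 2
g(11) = mex{0,1} = 2
g(12) = mex{0,1} = 2
g(13) = mex{1} = 0
g(14) = mex{1} = 0
So g(14) = 0.

0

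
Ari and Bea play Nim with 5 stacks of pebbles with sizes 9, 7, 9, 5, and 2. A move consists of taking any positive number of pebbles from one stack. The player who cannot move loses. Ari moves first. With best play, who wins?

Bea wins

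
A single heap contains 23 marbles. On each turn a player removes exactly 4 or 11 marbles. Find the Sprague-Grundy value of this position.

Build the Grundy sequence with g(k) = mex{g(k−s) : s ∈ {4, 11}, s ≤ k}:
k:     0  1  2  3  4  5  6  7  8  9 10 11 12 13 14 15 16 17 18 19 20 21 22 23
g(k):  0  0  0  0  1  1  1  1  0  0  0  2  1  1  1  0  0  0  0  1  1  1  1  0
So g(23) = 0.

0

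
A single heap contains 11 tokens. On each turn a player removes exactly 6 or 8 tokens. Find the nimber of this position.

Build the Grundy sequence with g(k) = mex{g(k−s) : s ∈ {6, 8}, s ≤ k}:
k:     0  1  2  3  4  5  6  7  8  9 10 11
g(k):  0  0  0  0  0  0  1  1  1  1  1  1
So g(11) = 1.

1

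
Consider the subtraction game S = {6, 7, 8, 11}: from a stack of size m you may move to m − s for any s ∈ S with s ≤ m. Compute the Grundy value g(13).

Compute g(0), g(1), … for moves {6, 7, 8, 11}:
k:     0  1  2  3  4  5  6  7  8  9 10 11 12 13
g(k):  0  0  0  0  0  0  1  1  1  1  1  1  2  2
So g(13) = 2.

2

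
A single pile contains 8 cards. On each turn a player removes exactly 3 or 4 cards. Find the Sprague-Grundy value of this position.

Build the Grundy sequence with g(k) = mex{g(k−s) : s ∈ {3, 4}, s ≤ k}:
g(0) = mex{} = 0
g(1) = mex{} = 0
g(2) = mex{} = 0
g(3) = mex{0} = 1
g(4) = mex{0} = 1
g(5) = mex{0} = 1
g(6) = mex{0,1} = 2
g(7) = mex{1} = 0
g(8) = mex{1} = 0
So g(8) = 0.

0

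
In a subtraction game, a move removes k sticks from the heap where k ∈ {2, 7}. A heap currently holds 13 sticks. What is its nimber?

0

Grundy values for subtraction set {2, 7}:
g(0) = mex{} = 0
g(1) = mex{} = 0
g(2) = mex{0} = 1
g(3) = mex{0} = 1
g(4) = mex{1} = 0
g(5) = mex{1} = 0
g(6) = mex{0} = 1
g(7) = mex{0} = 1
g(8) = mex{0,1} = 2
g(9) = mex{1} = 0
g(10) = mex{1,2} = 0
g(11) = mex{0} = 1
g(12) = mex{0} = 1
g(13) = mex{1} = 0
So g(13) = 0.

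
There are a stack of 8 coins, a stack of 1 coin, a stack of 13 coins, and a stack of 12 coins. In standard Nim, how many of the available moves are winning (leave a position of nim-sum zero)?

3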